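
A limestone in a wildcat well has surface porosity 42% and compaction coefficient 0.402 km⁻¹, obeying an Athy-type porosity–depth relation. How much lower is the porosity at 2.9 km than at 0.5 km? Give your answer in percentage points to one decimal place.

21.3 percentage points

phi(0.5) = 0.42·e^(−0.402×0.5) = 0.3435
phi(2.9) = 0.42·e^(−0.402×2.9) = 0.1309
Δphi = 0.3435 − 0.1309 = 0.2126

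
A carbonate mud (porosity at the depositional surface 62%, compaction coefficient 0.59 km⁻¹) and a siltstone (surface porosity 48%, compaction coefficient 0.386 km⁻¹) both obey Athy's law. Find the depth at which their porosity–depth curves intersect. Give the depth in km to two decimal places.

Set φ₀ₐ e^(−cₐd) = φ₀ᵦ e^(−cᵦd) ⇒ ln(φ₀ₐ/φ₀ᵦ) = (cₐ − cᵦ)·d
d = ln(0.62/0.48) / (0.59 − 0.386) = 0.2559 / 0.204 = 1.255 km

1.25 km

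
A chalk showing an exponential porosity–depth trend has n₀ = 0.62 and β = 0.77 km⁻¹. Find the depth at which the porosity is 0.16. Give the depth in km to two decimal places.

1.76 km

Invert Athy's law: Z = ln(n₀/n) / β
Z = ln(0.62/0.16) / 0.77 = ln(3.875) / 0.77 = 1.3545 / 0.77 = 1.759 km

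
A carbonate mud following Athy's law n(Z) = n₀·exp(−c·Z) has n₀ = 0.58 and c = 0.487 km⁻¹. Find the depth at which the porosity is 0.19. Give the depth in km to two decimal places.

Invert Athy's law: Z = ln(n₀/n) / c
Z = ln(0.58/0.19) / 0.487 = ln(3.053) / 0.487 = 1.1160 / 0.487 = 2.292 km

2.29 km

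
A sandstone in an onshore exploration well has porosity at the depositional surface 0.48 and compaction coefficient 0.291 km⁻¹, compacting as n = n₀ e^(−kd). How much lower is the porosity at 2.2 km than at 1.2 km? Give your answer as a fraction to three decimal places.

0.085

n(1.2) = 0.48·e^(−0.291×1.2) = 0.3385
n(2.2) = 0.48·e^(−0.291×2.2) = 0.2530
Δn = 0.3385 − 0.2530 = 0.0855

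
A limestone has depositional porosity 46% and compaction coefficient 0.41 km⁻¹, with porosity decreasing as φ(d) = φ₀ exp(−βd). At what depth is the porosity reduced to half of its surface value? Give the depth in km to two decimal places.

1.69 km

φ/φ₀ = 1/2 ⇒ exp(−β·d) = 1/2 ⇒ d = ln(2) / β
d = 0.6931 / 0.41 = 1.691 km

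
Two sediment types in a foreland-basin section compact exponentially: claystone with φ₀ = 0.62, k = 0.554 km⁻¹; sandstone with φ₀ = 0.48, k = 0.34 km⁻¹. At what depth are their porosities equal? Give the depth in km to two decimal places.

Set φ₀ₐ e^(−kₐz) = φ₀ᵦ e^(−kᵦz) ⇒ ln(φ₀ₐ/φ₀ᵦ) = (kₐ − kᵦ)·z
z = ln(0.62/0.48) / (0.554 − 0.34) = 0.2559 / 0.214 = 1.196 km

1.20 km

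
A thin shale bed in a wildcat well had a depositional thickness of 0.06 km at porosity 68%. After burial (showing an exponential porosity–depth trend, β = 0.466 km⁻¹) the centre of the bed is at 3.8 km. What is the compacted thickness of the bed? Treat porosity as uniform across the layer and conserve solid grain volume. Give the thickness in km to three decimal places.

Porosity at 3.8 km: φ = 0.68·exp(−0.466×3.8) = 0.1157
Solid-volume conservation: h(1−φ) = h₀(1−φ₀) ⇒ h = h₀·(1−φ₀)/(1−φ)
h = 0.06 × (1 − 0.68)/(1 − 0.1157) = 0.06 × 0.3619 = 0.0217 km

0.022 km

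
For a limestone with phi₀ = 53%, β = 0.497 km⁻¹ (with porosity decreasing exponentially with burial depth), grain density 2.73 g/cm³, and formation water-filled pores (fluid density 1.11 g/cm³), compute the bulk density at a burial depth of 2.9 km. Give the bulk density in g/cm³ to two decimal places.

Porosity at depth: phi = 0.53·exp(−0.497×2.9) = 0.53×0.2366 = 0.1254
Bulk density: ρ_b = (1−phi)ρ_g + phi·ρ_f = 0.8746×2.73 + 0.1254×1.11
       = 2.388 + 0.139 = 2.527 g/cm³

2.53 g/cm³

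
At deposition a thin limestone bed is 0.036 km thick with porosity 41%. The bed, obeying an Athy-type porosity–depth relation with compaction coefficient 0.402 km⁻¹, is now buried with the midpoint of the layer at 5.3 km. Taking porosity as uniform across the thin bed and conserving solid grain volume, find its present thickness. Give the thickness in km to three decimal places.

Porosity at 5.3 km: n = 0.41·exp(−0.402×5.3) = 0.0487
Solid-volume conservation: h(1−n) = h₀(1−n₀) ⇒ h = h₀·(1−n₀)/(1−n)
h = 0.036 × (1 − 0.41)/(1 − 0.0487) = 0.036 × 0.6202 = 0.0223 km

0.022 km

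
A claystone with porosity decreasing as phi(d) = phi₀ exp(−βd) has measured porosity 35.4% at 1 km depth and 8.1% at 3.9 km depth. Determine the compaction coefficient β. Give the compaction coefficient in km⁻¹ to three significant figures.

0.509 km⁻¹

Athy: phi(d) = phi₀ e^(−βd) ⇒ phi₁/phi₂ = e^{β(d₂−d₁)} ⇒ β = ln(phi₁/phi₂)/(d₂−d₁)
β = ln(0.354/0.081) / (3.9 − 1) = ln(4.37) / 2.9 = 1.4748 / 2.9 = 0.5086 km⁻¹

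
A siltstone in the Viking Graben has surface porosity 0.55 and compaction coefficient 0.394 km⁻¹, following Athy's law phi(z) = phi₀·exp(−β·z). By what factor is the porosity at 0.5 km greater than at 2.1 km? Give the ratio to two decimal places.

phi(z₁)/phi(z₂) = e^(−β·z₁)/e^(−β·z₂) = e^{β(z₂−z₁)}
= exp(0.394 × 1.6) = exp(0.6304) = 1.8784

1.88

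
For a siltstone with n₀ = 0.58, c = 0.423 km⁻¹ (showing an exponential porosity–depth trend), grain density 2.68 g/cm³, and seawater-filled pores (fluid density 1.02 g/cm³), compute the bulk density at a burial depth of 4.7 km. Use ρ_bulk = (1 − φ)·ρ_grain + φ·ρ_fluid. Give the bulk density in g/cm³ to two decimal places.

2.55 g/cm³

Porosity at depth: n = 0.58·exp(−0.423×4.7) = 0.58×0.1370 = 0.0794
Bulk density: ρ_b = (1−n)ρ_g + n·ρ_f = 0.9206×2.68 + 0.0794×1.02
       = 2.467 + 0.081 = 2.548 g/cm³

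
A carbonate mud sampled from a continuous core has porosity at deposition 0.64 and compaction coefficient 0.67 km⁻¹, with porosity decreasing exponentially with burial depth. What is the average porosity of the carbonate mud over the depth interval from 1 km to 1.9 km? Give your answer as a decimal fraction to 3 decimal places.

0.246

⟨n⟩ = (1/(Z₂−Z₁)) ∫ n₀ e^(−cZ) dZ = n₀·(e^(−c·Z₁) − e^(−c·Z₂)) / (c·(Z₂−Z₁))
e^(−0.67×1) = 0.5117; e^(−0.67×1.9) = 0.2800
⟨n⟩ = 0.64 × (0.5117 − 0.2800) / (0.67 × 0.9) = 0.64 × 0.3843 = 0.2459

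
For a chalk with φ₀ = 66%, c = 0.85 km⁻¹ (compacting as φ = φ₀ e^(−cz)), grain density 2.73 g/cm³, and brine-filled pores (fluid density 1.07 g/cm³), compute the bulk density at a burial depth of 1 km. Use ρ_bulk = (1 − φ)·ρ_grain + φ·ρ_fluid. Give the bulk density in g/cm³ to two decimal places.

2.26 g/cm³

Porosity at depth: φ = 0.66·exp(−0.85×1) = 0.66×0.4274 = 0.2821
Bulk density: ρ_b = (1−φ)ρ_g + φ·ρ_f = 0.7179×2.73 + 0.2821×1.07
       = 1.960 + 0.302 = 2.262 g/cm³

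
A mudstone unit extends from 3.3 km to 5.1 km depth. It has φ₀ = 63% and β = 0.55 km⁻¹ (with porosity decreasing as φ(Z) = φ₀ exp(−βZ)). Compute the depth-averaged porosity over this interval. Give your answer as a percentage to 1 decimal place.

⟨φ⟩ = (1/(Z₂−Z₁)) ∫ φ₀ e^(−βZ) dZ = φ₀·(e^(−β·Z₁) − e^(−β·Z₂)) / (β·(Z₂−Z₁))
e^(−0.55×3.3) = 0.1628; e^(−0.55×5.1) = 0.0605
⟨φ⟩ = 0.63 × (0.1628 − 0.0605) / (0.55 × 1.8) = 0.63 × 0.1034 = 0.0651

6.5%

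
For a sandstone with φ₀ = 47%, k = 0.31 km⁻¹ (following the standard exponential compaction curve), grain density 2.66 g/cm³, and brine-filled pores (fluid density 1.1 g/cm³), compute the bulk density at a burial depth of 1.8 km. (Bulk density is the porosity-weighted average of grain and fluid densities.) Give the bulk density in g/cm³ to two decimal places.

2.24 g/cm³

Porosity at depth: φ = 0.47·exp(−0.31×1.8) = 0.47×0.5724 = 0.2690
Bulk density: ρ_b = (1−φ)ρ_g + φ·ρ_f = 0.7310×2.66 + 0.2690×1.1
       = 1.944 + 0.296 = 2.240 g/cm³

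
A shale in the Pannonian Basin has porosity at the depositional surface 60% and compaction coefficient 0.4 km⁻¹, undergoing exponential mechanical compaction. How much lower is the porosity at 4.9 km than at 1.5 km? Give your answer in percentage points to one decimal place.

24.5 percentage points

n(1.5) = 0.6·e^(−0.4×1.5) = 0.3293
n(4.9) = 0.6·e^(−0.4×4.9) = 0.0845
Δn = 0.3293 − 0.0845 = 0.2448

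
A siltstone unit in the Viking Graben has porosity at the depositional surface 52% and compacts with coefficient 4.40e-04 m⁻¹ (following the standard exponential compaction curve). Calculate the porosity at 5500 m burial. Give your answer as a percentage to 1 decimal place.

Working in km (1 km = 1000 m; β in km⁻¹ = β in m⁻¹ × 1000):
n = n₀·exp(−β·z) = 0.52 × exp(−0.44 × 5.5) = 0.52 × exp(−2.42)
  = 0.52 × 0.0889 = 0.0462

4.6%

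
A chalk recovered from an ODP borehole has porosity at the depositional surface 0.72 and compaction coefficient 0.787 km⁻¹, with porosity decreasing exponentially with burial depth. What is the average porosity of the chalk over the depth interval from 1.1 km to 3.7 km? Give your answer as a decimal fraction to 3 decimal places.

0.129

⟨φ⟩ = (1/(z₂−z₁)) ∫ φ₀ e^(−kz) dz = φ₀·(e^(−k·z₁) − e^(−k·z₂)) / (k·(z₂−z₁))
e^(−0.787×1.1) = 0.4208; e^(−0.787×3.7) = 0.0544
⟨φ⟩ = 0.72 × (0.4208 − 0.0544) / (0.787 × 2.6) = 0.72 × 0.1791 = 0.1289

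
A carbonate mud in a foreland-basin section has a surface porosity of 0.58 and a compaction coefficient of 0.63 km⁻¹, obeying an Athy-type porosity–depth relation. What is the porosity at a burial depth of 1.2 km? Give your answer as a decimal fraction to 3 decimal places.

φ = φ₀·exp(−c·z) = 0.58 × exp(−0.63 × 1.2) = 0.58 × exp(−0.756)
  = 0.58 × 0.4695 = 0.2723

0.272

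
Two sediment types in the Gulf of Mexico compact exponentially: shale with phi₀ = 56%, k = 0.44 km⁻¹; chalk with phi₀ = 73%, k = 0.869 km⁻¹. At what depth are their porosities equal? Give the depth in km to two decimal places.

0.62 km

Set phi₀ₐ e^(−kₐZ) = phi₀ᵦ e^(−kᵦZ) ⇒ ln(phi₀ₐ/phi₀ᵦ) = (kₐ − kᵦ)·Z
Z = ln(0.56/0.73) / (0.44 − 0.869) = -0.2651 / -0.429 = 0.618 km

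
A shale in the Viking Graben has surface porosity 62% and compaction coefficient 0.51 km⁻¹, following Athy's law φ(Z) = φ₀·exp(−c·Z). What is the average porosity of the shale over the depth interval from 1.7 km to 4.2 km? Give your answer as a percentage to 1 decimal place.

⟨φ⟩ = (1/(Z₂−Z₁)) ∫ φ₀ e^(−cZ) dZ = φ₀·(e^(−c·Z₁) − e^(−c·Z₂)) / (c·(Z₂−Z₁))
e^(−0.51×1.7) = 0.4202; e^(−0.51×4.2) = 0.1174
⟨φ⟩ = 0.62 × (0.4202 − 0.1174) / (0.51 × 2.5) = 0.62 × 0.2375 = 0.1472

14.7%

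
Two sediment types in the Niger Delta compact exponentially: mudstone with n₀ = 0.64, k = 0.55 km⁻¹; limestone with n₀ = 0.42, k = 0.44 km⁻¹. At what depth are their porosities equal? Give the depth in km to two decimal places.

3.83 km

Set n₀ₐ e^(−kₐz) = n₀ᵦ e^(−kᵦz) ⇒ ln(n₀ₐ/n₀ᵦ) = (kₐ − kᵦ)·z
z = ln(0.64/0.42) / (0.55 − 0.44) = 0.4212 / 0.11 = 3.829 km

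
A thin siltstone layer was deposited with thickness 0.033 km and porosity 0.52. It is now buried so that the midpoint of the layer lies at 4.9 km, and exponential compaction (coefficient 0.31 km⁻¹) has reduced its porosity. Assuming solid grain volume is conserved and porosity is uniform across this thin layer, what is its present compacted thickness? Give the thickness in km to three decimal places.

Porosity at 4.9 km: φ = 0.52·exp(−0.31×4.9) = 0.1138
Solid-volume conservation: h(1−φ) = h₀(1−φ₀) ⇒ h = h₀·(1−φ₀)/(1−φ)
h = 0.033 × (1 − 0.52)/(1 − 0.1138) = 0.033 × 0.5417 = 0.0179 km

0.018 km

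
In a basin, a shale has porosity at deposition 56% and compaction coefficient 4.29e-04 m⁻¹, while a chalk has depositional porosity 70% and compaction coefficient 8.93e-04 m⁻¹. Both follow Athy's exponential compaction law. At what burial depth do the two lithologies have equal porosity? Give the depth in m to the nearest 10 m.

480 m

Working in km (1 km = 1000 m; β in km⁻¹ = β in m⁻¹ × 1000):
Set φ₀ₐ e^(−βₐd) = φ₀ᵦ e^(−βᵦd) ⇒ ln(φ₀ₐ/φ₀ᵦ) = (βₐ − βᵦ)·d
d = ln(0.56/0.7) / (0.429 − 0.893) = -0.2231 / -0.464 = 0.481 km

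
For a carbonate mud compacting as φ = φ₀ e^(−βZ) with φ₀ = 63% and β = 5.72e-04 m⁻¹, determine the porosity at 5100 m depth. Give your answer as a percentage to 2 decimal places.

3.41%

Working in km (1 km = 1000 m; β in km⁻¹ = β in m⁻¹ × 1000):
φ = φ₀·exp(−β·Z) = 0.63 × exp(−0.572 × 5.1) = 0.63 × exp(−2.917)
  = 0.63 × 0.0541 = 0.0341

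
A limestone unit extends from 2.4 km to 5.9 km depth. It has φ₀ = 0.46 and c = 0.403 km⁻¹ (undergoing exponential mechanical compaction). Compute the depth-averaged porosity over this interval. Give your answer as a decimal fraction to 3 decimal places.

0.094

⟨φ⟩ = (1/(d₂−d₁)) ∫ φ₀ e^(−cd) dd = φ₀·(e^(−c·d₁) − e^(−c·d₂)) / (c·(d₂−d₁))
e^(−0.403×2.4) = 0.3801; e^(−0.403×5.9) = 0.0928
⟨φ⟩ = 0.46 × (0.3801 − 0.0928) / (0.403 × 3.5) = 0.46 × 0.2037 = 0.0937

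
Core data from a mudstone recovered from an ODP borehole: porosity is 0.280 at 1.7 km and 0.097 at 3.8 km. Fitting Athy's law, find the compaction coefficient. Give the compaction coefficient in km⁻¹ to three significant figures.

Athy: φ(Z) = φ₀ e^(−kZ) ⇒ φ₁/φ₂ = e^{k(Z₂−Z₁)} ⇒ k = ln(φ₁/φ₂)/(Z₂−Z₁)
k = ln(0.28/0.097) / (3.8 − 1.7) = ln(2.887) / 2.1 = 1.0601 / 2.1 = 0.5048 km⁻¹

0.505 km⁻¹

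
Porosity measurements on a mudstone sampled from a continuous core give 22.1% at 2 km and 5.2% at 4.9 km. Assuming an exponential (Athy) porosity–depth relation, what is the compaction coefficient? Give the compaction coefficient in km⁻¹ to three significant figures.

0.499 km⁻¹

Athy: n(z) = n₀ e^(−cz) ⇒ n₁/n₂ = e^{c(z₂−z₁)} ⇒ c = ln(n₁/n₂)/(z₂−z₁)
c = ln(0.221/0.052) / (4.9 − 2) = ln(4.25) / 2.9 = 1.4469 / 2.9 = 0.4989 km⁻¹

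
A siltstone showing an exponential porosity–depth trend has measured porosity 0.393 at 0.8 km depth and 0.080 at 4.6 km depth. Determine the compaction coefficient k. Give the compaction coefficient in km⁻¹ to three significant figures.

Athy: phi(Z) = phi₀ e^(−kZ) ⇒ phi₁/phi₂ = e^{k(Z₂−Z₁)} ⇒ k = ln(phi₁/phi₂)/(Z₂−Z₁)
k = ln(0.393/0.08) / (4.6 − 0.8) = ln(4.913) / 3.8 = 1.5918 / 3.8 = 0.4189 km⁻¹

0.419 km⁻¹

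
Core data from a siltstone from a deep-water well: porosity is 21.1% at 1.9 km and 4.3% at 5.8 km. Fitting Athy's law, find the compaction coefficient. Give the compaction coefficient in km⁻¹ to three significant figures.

Athy: φ(Z) = φ₀ e^(−cZ) ⇒ φ₁/φ₂ = e^{c(Z₂−Z₁)} ⇒ c = ln(φ₁/φ₂)/(Z₂−Z₁)
c = ln(0.211/0.043) / (5.8 − 1.9) = ln(4.907) / 3.9 = 1.5907 / 3.9 = 0.4079 km⁻¹

0.408 km⁻¹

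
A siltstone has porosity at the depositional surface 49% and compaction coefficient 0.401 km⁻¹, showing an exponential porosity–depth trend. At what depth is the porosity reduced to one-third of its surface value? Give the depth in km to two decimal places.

2.74 km

phi/phi₀ = 1/3 ⇒ exp(−β·z) = 1/3 ⇒ z = ln(3) / β
z = 1.0986 / 0.401 = 2.740 km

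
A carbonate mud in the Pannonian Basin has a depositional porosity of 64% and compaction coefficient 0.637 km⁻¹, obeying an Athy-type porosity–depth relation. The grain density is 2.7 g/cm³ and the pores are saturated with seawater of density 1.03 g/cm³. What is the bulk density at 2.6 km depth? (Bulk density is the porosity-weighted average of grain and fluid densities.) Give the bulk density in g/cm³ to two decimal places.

Porosity at depth: n = 0.64·exp(−0.637×2.6) = 0.64×0.1909 = 0.1222
Bulk density: ρ_b = (1−n)ρ_g + n·ρ_f = 0.8778×2.7 + 0.1222×1.03
       = 2.370 + 0.126 = 2.496 g/cm³

2.50 g/cm³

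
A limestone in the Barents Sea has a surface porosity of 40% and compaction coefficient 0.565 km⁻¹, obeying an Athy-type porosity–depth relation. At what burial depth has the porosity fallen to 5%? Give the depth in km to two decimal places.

3.68 km

Invert Athy's law: Z = ln(n₀/n) / c
Z = ln(0.4/0.05) / 0.565 = ln(8) / 0.565 = 2.0794 / 0.565 = 3.680 km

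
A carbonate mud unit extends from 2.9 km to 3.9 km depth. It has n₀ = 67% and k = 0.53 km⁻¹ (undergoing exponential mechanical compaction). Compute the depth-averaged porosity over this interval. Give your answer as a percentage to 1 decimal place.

11.2%

⟨n⟩ = (1/(Z₂−Z₁)) ∫ n₀ e^(−kZ) dZ = n₀·(e^(−k·Z₁) − e^(−k·Z₂)) / (k·(Z₂−Z₁))
e^(−0.53×2.9) = 0.2150; e^(−0.53×3.9) = 0.1266
⟨n⟩ = 0.67 × (0.2150 − 0.1266) / (0.53 × 1) = 0.67 × 0.1669 = 0.1118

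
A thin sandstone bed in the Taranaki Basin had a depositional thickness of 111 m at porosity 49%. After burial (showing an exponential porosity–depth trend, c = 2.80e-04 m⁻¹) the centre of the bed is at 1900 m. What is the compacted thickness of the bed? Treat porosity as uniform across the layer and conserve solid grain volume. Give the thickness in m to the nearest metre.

79 m

Working in km (1 km = 1000 m; c in km⁻¹ = c in m⁻¹ × 1000):
Porosity at 1.9 km: φ = 0.49·exp(−0.28×1.9) = 0.2878
Solid-volume conservation: h(1−φ) = h₀(1−φ₀) ⇒ h = h₀·(1−φ₀)/(1−φ)
h = 0.111 × (1 − 0.49)/(1 − 0.2878) = 0.111 × 0.7161 = 0.0795 km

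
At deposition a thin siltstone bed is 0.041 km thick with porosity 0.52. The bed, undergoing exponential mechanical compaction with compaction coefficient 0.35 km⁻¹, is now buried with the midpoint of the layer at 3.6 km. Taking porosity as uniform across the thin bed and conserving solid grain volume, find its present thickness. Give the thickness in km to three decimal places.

0.023 km

Porosity at 3.6 km: n = 0.52·exp(−0.35×3.6) = 0.1475
Solid-volume conservation: h(1−n) = h₀(1−n₀) ⇒ h = h₀·(1−n₀)/(1−n)
h = 0.041 × (1 − 0.52)/(1 − 0.1475) = 0.041 × 0.5630 = 0.0231 km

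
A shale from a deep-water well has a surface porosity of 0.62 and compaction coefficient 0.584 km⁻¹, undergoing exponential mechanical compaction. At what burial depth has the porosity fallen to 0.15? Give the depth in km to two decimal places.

2.43 km

Invert Athy's law: z = ln(φ₀/φ) / c
z = ln(0.62/0.15) / 0.584 = ln(4.133) / 0.584 = 1.4191 / 0.584 = 2.430 km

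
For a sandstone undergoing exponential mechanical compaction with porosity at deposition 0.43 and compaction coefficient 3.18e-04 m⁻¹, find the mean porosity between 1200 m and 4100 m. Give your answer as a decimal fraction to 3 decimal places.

Working in km (1 km = 1000 m; c in km⁻¹ = c in m⁻¹ × 1000):
⟨n⟩ = (1/(Z₂−Z₁)) ∫ n₀ e^(−cZ) dZ = n₀·(e^(−c·Z₁) − e^(−c·Z₂)) / (c·(Z₂−Z₁))
e^(−0.318×1.2) = 0.6828; e^(−0.318×4.1) = 0.2715
⟨n⟩ = 0.43 × (0.6828 − 0.2715) / (0.318 × 2.9) = 0.43 × 0.4460 = 0.1918

0.192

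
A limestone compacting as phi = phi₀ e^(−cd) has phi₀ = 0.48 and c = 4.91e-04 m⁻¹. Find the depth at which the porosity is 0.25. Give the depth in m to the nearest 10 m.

1330 m

Working in km (1 km = 1000 m; c in km⁻¹ = c in m⁻¹ × 1000):
Invert Athy's law: d = ln(phi₀/phi) / c
d = ln(0.48/0.25) / 0.491 = ln(1.92) / 0.491 = 0.6523 / 0.491 = 1.329 km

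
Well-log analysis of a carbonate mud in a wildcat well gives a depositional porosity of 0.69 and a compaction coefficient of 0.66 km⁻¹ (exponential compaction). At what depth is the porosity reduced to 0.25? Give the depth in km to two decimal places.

1.54 km

Invert Athy's law: z = ln(phi₀/phi) / k
z = ln(0.69/0.25) / 0.66 = ln(2.76) / 0.66 = 1.0152 / 0.66 = 1.538 km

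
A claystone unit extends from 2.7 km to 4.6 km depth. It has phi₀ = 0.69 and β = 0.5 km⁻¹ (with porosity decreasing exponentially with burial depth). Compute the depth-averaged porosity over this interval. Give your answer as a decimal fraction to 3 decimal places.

0.115

⟨phi⟩ = (1/(Z₂−Z₁)) ∫ phi₀ e^(−βZ) dZ = phi₀·(e^(−β·Z₁) − e^(−β·Z₂)) / (β·(Z₂−Z₁))
e^(−0.5×2.7) = 0.2592; e^(−0.5×4.6) = 0.1003
⟨phi⟩ = 0.69 × (0.2592 − 0.1003) / (0.5 × 1.9) = 0.69 × 0.1673 = 0.1155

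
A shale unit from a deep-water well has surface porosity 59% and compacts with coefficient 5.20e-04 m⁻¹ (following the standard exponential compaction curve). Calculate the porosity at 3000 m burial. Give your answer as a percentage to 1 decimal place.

12.4%

Working in km (1 km = 1000 m; k in km⁻¹ = k in m⁻¹ × 1000):
φ = φ₀·exp(−k·Z) = 0.59 × exp(−0.52 × 3) = 0.59 × exp(−1.56)
  = 0.59 × 0.2101 = 0.1240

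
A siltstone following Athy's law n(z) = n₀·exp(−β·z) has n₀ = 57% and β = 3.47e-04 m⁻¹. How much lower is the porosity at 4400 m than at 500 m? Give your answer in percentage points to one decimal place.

Working in km (1 km = 1000 m; β in km⁻¹ = β in m⁻¹ × 1000):
n(0.5) = 0.57·e^(−0.347×0.5) = 0.4792
n(4.4) = 0.57·e^(−0.347×4.4) = 0.1238
Δn = 0.4792 − 0.1238 = 0.3554

35.5 percentage points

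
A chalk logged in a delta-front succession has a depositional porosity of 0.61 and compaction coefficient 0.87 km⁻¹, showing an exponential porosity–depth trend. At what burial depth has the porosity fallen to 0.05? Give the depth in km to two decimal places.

2.88 km

Invert Athy's law: d = ln(φ₀/φ) / c
d = ln(0.61/0.05) / 0.87 = ln(12.2) / 0.87 = 2.5014 / 0.87 = 2.875 km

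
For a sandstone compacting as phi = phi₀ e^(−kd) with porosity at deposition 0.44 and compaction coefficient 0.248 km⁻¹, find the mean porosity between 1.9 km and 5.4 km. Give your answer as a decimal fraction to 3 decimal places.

⟨phi⟩ = (1/(d₂−d₁)) ∫ phi₀ e^(−kd) dd = phi₀·(e^(−k·d₁) − e^(−k·d₂)) / (k·(d₂−d₁))
e^(−0.248×1.9) = 0.6243; e^(−0.248×5.4) = 0.2621
⟨phi⟩ = 0.44 × (0.6243 − 0.2621) / (0.248 × 3.5) = 0.44 × 0.4173 = 0.1836

0.184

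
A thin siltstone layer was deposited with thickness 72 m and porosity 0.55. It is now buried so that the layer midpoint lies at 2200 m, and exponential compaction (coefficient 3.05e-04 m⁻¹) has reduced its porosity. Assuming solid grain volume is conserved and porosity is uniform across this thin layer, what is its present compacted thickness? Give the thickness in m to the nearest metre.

45 m

Working in km (1 km = 1000 m; k in km⁻¹ = k in m⁻¹ × 1000):
Porosity at 2.2 km: phi = 0.55·exp(−0.305×2.2) = 0.2812
Solid-volume conservation: h(1−phi) = h₀(1−phi₀) ⇒ h = h₀·(1−phi₀)/(1−phi)
h = 0.072 × (1 − 0.55)/(1 − 0.2812) = 0.072 × 0.6260 = 0.0451 km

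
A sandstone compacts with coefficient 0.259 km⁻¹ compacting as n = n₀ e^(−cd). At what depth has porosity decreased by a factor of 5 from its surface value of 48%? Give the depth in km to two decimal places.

6.21 km

n/n₀ = 1/5 ⇒ exp(−c·d) = 1/5 ⇒ d = ln(5) / c
d = 1.6094 / 0.259 = 6.214 km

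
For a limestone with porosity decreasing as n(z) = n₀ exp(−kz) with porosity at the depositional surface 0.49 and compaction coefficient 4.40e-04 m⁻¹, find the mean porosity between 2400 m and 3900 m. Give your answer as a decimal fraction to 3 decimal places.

0.125

Working in km (1 km = 1000 m; k in km⁻¹ = k in m⁻¹ × 1000):
⟨n⟩ = (1/(z₂−z₁)) ∫ n₀ e^(−kz) dz = n₀·(e^(−k·z₁) − e^(−k·z₂)) / (k·(z₂−z₁))
e^(−0.44×2.4) = 0.3478; e^(−0.44×3.9) = 0.1798
⟨n⟩ = 0.49 × (0.3478 − 0.1798) / (0.44 × 1.5) = 0.49 × 0.2546 = 0.1248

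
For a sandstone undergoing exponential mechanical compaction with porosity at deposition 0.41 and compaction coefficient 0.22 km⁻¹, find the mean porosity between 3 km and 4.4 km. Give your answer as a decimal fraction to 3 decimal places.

0.182

⟨n⟩ = (1/(d₂−d₁)) ∫ n₀ e^(−βd) dd = n₀·(e^(−β·d₁) − e^(−β·d₂)) / (β·(d₂−d₁))
e^(−0.22×3) = 0.5169; e^(−0.22×4.4) = 0.3798
⟨n⟩ = 0.41 × (0.5169 − 0.3798) / (0.22 × 1.4) = 0.41 × 0.4448 = 0.1824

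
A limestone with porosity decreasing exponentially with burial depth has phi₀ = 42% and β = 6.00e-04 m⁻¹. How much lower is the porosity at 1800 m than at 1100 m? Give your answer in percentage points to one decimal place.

7.4 percentage points

Working in km (1 km = 1000 m; β in km⁻¹ = β in m⁻¹ × 1000):
phi(1.1) = 0.42·e^(−0.6×1.1) = 0.2171
phi(1.8) = 0.42·e^(−0.6×1.8) = 0.1426
Δphi = 0.2171 − 0.1426 = 0.0744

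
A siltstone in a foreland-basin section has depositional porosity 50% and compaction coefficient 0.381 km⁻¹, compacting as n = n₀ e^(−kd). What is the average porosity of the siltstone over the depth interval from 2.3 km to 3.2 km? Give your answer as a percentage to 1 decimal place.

17.6%

⟨n⟩ = (1/(d₂−d₁)) ∫ n₀ e^(−kd) dd = n₀·(e^(−k·d₁) − e^(−k·d₂)) / (k·(d₂−d₁))
e^(−0.381×2.3) = 0.4163; e^(−0.381×3.2) = 0.2955
⟨n⟩ = 0.5 × (0.4163 − 0.2955) / (0.381 × 0.9) = 0.5 × 0.3524 = 0.1762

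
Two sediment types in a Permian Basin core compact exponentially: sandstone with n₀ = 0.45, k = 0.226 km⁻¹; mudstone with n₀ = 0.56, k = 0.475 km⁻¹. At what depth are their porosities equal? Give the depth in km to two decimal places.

0.88 km

Set n₀ₐ e^(−kₐz) = n₀ᵦ e^(−kᵦz) ⇒ ln(n₀ₐ/n₀ᵦ) = (kₐ − kᵦ)·z
z = ln(0.45/0.56) / (0.226 − 0.475) = -0.2187 / -0.249 = 0.878 km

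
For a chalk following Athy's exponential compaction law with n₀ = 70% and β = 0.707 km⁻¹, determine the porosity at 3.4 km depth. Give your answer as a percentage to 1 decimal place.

6.3%

n = n₀·exp(−β·Z) = 0.7 × exp(−0.707 × 3.4) = 0.7 × exp(−2.404)
  = 0.7 × 0.0904 = 0.0633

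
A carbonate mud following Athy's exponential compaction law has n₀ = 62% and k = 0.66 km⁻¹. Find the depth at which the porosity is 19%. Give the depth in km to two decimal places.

1.79 km

Invert Athy's law: d = ln(n₀/n) / k
d = ln(0.62/0.19) / 0.66 = ln(3.263) / 0.66 = 1.1827 / 0.66 = 1.792 km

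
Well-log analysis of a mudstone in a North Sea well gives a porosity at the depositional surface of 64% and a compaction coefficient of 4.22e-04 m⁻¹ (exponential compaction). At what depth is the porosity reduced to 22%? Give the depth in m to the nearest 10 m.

2530 m

Working in km (1 km = 1000 m; β in km⁻¹ = β in m⁻¹ × 1000):
Invert Athy's law: d = ln(φ₀/φ) / β
d = ln(0.64/0.22) / 0.422 = ln(2.909) / 0.422 = 1.0678 / 0.422 = 2.530 km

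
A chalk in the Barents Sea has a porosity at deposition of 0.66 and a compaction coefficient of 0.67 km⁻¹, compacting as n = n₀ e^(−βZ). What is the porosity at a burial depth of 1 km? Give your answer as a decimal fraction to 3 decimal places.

0.338

n = n₀·exp(−β·Z) = 0.66 × exp(−0.67 × 1) = 0.66 × exp(−0.67)
  = 0.66 × 0.5117 = 0.3377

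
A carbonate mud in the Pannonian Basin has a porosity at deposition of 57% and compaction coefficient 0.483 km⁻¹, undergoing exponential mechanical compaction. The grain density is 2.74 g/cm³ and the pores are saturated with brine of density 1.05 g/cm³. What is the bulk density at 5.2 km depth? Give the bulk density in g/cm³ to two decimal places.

Porosity at depth: φ = 0.57·exp(−0.483×5.2) = 0.57×0.0811 = 0.0462
Bulk density: ρ_b = (1−φ)ρ_g + φ·ρ_f = 0.9538×2.74 + 0.0462×1.05
       = 2.613 + 0.049 = 2.662 g/cm³

2.66 g/cm³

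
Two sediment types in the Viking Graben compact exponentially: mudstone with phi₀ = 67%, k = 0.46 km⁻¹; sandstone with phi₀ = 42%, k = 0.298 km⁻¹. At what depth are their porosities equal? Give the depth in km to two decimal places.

2.88 km

Set phi₀ₐ e^(−kₐz) = phi₀ᵦ e^(−kᵦz) ⇒ ln(phi₀ₐ/phi₀ᵦ) = (kₐ − kᵦ)·z
z = ln(0.67/0.42) / (0.46 − 0.298) = 0.4670 / 0.162 = 2.883 km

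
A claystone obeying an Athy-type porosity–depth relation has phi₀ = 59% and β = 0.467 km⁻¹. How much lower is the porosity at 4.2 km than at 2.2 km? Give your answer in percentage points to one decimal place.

phi(2.2) = 0.59·e^(−0.467×2.2) = 0.2112
phi(4.2) = 0.59·e^(−0.467×4.2) = 0.0830
Δphi = 0.2112 − 0.0830 = 0.1282

12.8 percentage points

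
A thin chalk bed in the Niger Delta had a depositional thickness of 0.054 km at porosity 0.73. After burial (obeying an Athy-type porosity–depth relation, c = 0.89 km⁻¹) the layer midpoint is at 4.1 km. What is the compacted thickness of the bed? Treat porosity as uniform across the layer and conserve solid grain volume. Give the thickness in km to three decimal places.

0.015 km

Porosity at 4.1 km: φ = 0.73·exp(−0.89×4.1) = 0.0190
Solid-volume conservation: h(1−φ) = h₀(1−φ₀) ⇒ h = h₀·(1−φ₀)/(1−φ)
h = 0.054 × (1 − 0.73)/(1 − 0.0190) = 0.054 × 0.2752 = 0.0149 km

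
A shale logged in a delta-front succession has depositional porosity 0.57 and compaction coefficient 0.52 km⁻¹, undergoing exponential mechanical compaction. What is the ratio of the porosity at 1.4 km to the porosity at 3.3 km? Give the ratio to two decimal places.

2.69

n(Z₁)/n(Z₂) = e^(−β·Z₁)/e^(−β·Z₂) = e^{β(Z₂−Z₁)}
= exp(0.52 × 1.9) = exp(0.988) = 2.6859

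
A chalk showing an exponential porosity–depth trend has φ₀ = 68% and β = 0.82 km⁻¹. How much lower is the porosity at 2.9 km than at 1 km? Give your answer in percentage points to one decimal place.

φ(1) = 0.68·e^(−0.82×1) = 0.2995
φ(2.9) = 0.68·e^(−0.82×2.9) = 0.0631
Δφ = 0.2995 − 0.0631 = 0.2364

23.6 percentage points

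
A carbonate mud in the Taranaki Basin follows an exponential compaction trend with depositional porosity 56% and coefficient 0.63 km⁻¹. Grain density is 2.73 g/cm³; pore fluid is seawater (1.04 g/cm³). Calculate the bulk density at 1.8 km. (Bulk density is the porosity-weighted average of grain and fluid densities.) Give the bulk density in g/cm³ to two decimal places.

2.43 g/cm³

Porosity at depth: phi = 0.56·exp(−0.63×1.8) = 0.56×0.3217 = 0.1802
Bulk density: ρ_b = (1−phi)ρ_g + phi·ρ_f = 0.8198×2.73 + 0.1802×1.04
       = 2.238 + 0.187 = 2.426 g/cm³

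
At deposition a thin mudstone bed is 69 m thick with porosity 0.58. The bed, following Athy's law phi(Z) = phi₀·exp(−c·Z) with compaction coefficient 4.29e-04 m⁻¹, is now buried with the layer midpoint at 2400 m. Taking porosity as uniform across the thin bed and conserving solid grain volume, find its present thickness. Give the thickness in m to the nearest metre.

37 m

Working in km (1 km = 1000 m; c in km⁻¹ = c in m⁻¹ × 1000):
Porosity at 2.4 km: phi = 0.58·exp(−0.429×2.4) = 0.2071
Solid-volume conservation: h(1−phi) = h₀(1−phi₀) ⇒ h = h₀·(1−phi₀)/(1−phi)
h = 0.069 × (1 − 0.58)/(1 − 0.2071) = 0.069 × 0.5297 = 0.0366 km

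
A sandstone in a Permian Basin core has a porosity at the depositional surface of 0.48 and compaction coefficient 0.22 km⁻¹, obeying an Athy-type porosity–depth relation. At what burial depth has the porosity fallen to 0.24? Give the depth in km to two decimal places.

3.15 km

Invert Athy's law: Z = ln(phi₀/phi) / c
Z = ln(0.48/0.24) / 0.22 = ln(2) / 0.22 = 0.6931 / 0.22 = 3.151 km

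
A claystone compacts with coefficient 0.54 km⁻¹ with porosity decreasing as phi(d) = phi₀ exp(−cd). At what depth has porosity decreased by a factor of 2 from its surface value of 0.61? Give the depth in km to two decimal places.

phi/phi₀ = 1/2 ⇒ exp(−c·d) = 1/2 ⇒ d = ln(2) / c
d = 0.6931 / 0.54 = 1.284 km

1.28 km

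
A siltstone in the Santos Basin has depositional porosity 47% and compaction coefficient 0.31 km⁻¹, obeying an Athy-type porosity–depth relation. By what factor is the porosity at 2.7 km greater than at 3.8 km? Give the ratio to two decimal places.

phi(z₁)/phi(z₂) = e^(−c·z₁)/e^(−c·z₂) = e^{c(z₂−z₁)}
= exp(0.31 × 1.1) = exp(0.341) = 1.4064

1.41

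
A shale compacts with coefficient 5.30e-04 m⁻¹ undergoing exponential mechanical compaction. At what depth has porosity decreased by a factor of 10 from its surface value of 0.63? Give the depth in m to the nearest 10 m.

Working in km (1 km = 1000 m; k in km⁻¹ = k in m⁻¹ × 1000):
n/n₀ = 1/10 ⇒ exp(−k·d) = 1/10 ⇒ d = ln(10) / k
d = 2.3026 / 0.53 = 4.345 km

4340 m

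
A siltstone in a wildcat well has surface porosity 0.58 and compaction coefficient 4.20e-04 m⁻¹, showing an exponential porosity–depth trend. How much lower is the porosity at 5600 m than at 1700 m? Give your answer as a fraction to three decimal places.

0.229

Working in km (1 km = 1000 m; β in km⁻¹ = β in m⁻¹ × 1000):
phi(1.7) = 0.58·e^(−0.42×1.7) = 0.2840
phi(5.6) = 0.58·e^(−0.42×5.6) = 0.0552
Δphi = 0.2840 − 0.0552 = 0.2288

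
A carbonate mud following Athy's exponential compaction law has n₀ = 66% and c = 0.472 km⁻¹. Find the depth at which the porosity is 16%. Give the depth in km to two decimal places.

Invert Athy's law: d = ln(n₀/n) / c
d = ln(0.66/0.16) / 0.472 = ln(4.125) / 0.472 = 1.4171 / 0.472 = 3.002 km

3.00 km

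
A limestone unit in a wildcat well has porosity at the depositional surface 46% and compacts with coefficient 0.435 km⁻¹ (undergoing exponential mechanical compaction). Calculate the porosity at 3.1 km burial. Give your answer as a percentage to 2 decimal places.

φ = φ₀·exp(−k·z) = 0.46 × exp(−0.435 × 3.1) = 0.46 × exp(−1.349)
  = 0.46 × 0.2596 = 0.1194

11.94%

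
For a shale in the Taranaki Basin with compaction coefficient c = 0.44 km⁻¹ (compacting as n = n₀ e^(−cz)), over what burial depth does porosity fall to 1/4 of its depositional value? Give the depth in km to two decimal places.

n/n₀ = 1/4 ⇒ exp(−c·z) = 1/4 ⇒ z = ln(4) / c
z = 1.3863 / 0.44 = 3.151 km

3.15 km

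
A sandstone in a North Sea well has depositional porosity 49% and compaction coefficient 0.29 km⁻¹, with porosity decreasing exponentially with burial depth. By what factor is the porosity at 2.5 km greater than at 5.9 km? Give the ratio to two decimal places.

phi(Z₁)/phi(Z₂) = e^(−β·Z₁)/e^(−β·Z₂) = e^{β(Z₂−Z₁)}
= exp(0.29 × 3.4) = exp(0.986) = 2.6805

2.68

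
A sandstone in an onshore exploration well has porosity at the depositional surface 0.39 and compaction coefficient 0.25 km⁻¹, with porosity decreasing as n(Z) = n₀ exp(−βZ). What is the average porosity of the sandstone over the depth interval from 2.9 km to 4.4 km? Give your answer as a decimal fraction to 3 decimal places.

0.158

⟨n⟩ = (1/(Z₂−Z₁)) ∫ n₀ e^(−βZ) dZ = n₀·(e^(−β·Z₁) − e^(−β·Z₂)) / (β·(Z₂−Z₁))
e^(−0.25×2.9) = 0.4843; e^(−0.25×4.4) = 0.3329
⟨n⟩ = 0.39 × (0.4843 − 0.3329) / (0.25 × 1.5) = 0.39 × 0.4039 = 0.1575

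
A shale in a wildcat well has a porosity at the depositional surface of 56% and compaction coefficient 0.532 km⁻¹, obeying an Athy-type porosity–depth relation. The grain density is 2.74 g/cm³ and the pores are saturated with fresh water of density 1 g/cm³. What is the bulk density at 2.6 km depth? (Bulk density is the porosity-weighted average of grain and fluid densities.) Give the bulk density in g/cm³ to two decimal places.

Porosity at depth: φ = 0.56·exp(−0.532×2.6) = 0.56×0.2508 = 0.1404
Bulk density: ρ_b = (1−φ)ρ_g + φ·ρ_f = 0.8596×2.74 + 0.1404×1
       = 2.355 + 0.140 = 2.496 g/cm³

2.50 g/cm³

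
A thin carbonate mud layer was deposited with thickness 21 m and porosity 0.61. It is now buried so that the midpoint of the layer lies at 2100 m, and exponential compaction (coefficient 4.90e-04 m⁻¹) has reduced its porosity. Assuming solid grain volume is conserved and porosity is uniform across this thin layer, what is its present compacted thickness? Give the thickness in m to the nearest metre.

Working in km (1 km = 1000 m; β in km⁻¹ = β in m⁻¹ × 1000):
Porosity at 2.1 km: n = 0.61·exp(−0.49×2.1) = 0.2180
Solid-volume conservation: h(1−n) = h₀(1−n₀) ⇒ h = h₀·(1−n₀)/(1−n)
h = 0.021 × (1 − 0.61)/(1 − 0.2180) = 0.021 × 0.4987 = 0.0105 km

10 m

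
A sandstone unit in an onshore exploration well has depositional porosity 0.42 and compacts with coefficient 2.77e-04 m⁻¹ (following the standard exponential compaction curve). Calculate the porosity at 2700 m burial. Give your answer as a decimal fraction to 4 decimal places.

0.1988

Working in km (1 km = 1000 m; β in km⁻¹ = β in m⁻¹ × 1000):
φ = φ₀·exp(−β·d) = 0.42 × exp(−0.277 × 2.7) = 0.42 × exp(−0.7479)
  = 0.42 × 0.4734 = 0.1988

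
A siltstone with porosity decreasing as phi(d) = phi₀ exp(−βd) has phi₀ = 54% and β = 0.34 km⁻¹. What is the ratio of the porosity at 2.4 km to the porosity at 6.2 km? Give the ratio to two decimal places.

3.64

phi(d₁)/phi(d₂) = e^(−β·d₁)/e^(−β·d₂) = e^{β(d₂−d₁)}
= exp(0.34 × 3.8) = exp(1.292) = 3.6401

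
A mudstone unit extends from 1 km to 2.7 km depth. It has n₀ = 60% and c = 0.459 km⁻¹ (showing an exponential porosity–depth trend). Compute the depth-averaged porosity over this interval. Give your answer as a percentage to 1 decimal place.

26.3%

⟨n⟩ = (1/(z₂−z₁)) ∫ n₀ e^(−cz) dz = n₀·(e^(−c·z₁) − e^(−c·z₂)) / (c·(z₂−z₁))
e^(−0.459×1) = 0.6319; e^(−0.459×2.7) = 0.2896
⟨n⟩ = 0.6 × (0.6319 − 0.2896) / (0.459 × 1.7) = 0.6 × 0.4387 = 0.2632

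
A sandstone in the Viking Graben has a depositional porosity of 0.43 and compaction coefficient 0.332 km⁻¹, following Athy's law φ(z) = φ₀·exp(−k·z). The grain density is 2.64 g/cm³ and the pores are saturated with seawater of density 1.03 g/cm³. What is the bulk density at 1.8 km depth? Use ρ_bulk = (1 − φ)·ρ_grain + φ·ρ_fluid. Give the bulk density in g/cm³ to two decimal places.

2.26 g/cm³

Porosity at depth: φ = 0.43·exp(−0.332×1.8) = 0.43×0.5501 = 0.2366
Bulk density: ρ_b = (1−φ)ρ_g + φ·ρ_f = 0.7634×2.64 + 0.2366×1.03
       = 2.015 + 0.244 = 2.259 g/cm³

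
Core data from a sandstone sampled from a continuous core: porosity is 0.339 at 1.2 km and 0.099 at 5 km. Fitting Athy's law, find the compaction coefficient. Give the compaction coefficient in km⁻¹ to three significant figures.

0.324 km⁻¹

Athy: φ(d) = φ₀ e^(−cd) ⇒ φ₁/φ₂ = e^{c(d₂−d₁)} ⇒ c = ln(φ₁/φ₂)/(d₂−d₁)
c = ln(0.339/0.099) / (5 − 1.2) = ln(3.424) / 3.8 = 1.2309 / 3.8 = 0.3239 km⁻¹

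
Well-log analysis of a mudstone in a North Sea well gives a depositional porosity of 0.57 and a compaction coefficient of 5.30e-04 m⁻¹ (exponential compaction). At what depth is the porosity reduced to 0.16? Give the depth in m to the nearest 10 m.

Working in km (1 km = 1000 m; β in km⁻¹ = β in m⁻¹ × 1000):
Invert Athy's law: d = ln(phi₀/phi) / β
d = ln(0.57/0.16) / 0.53 = ln(3.562) / 0.53 = 1.2705 / 0.53 = 2.397 km

2400 m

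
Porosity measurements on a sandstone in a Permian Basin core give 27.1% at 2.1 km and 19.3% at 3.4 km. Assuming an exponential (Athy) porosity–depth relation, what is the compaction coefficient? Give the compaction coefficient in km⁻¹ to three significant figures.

0.261 km⁻¹

Athy: φ(d) = φ₀ e^(−kd) ⇒ φ₁/φ₂ = e^{k(d₂−d₁)} ⇒ k = ln(φ₁/φ₂)/(d₂−d₁)
k = ln(0.271/0.193) / (3.4 − 2.1) = ln(1.404) / 1.3 = 0.3394 / 1.3 = 0.2611 km⁻¹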